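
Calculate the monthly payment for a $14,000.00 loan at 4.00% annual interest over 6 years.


Loan payment formula: PMT = PV × r / (1 − (1 + r)^(−n))
Monthly rate r = 0.04/12 ≈ 0.00333333, n = 72 months
Denominator: 1 − (1 + 0.04/12)^(−72) = 0.213058
PMT = $14,000.00 × (0.04/12) / 0.213058
PMT = $219.03 per month

PMT = PV × r / (1-(1+r)^(-n)) = $219.03/month


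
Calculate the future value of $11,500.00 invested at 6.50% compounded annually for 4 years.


Compound interest formula: A = P(1 + r/n)^(nt)
A = $11,500.00 × (1 + 0.065/1)^(1 × 4)
Growth factor: (1 + 0.065/1)^4 = 1.286466
A = $11,500.00 × 1.286466
A = $14,794.36

A = P(1 + r/n)^(nt) = $14,794.36


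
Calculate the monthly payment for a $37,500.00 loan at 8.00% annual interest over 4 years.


Loan payment formula: PMT = PV × r / (1 − (1 + r)^(−n))
Monthly rate r = 0.08/12 ≈ 0.00666667, n = 48 months
Denominator: 1 − (1 + 0.08/12)^(−48) = 0.2730794
PMT = $37,500.00 × (0.08/12) / 0.2730794
PMT = $915.48 per month

PMT = PV × r / (1-(1+r)^(-n)) = $915.48/month


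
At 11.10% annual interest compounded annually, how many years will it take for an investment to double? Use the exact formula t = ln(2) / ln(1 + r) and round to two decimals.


Doubling condition: (1 + r)^t = 2
Take ln of both sides: t × ln(1 + r) = ln(2)
t = ln(2) / ln(1 + r)
t = 0.693147 / 0.105261
t = 6.59

t = ln(2) / ln(1 + r) = 6.59 years


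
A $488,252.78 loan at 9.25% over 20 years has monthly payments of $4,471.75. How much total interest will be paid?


Total paid over the life of the loan = PMT × n.
Total paid = $4,471.75 × 240 = $1,073,220.00
Total interest = total paid − principal = $1,073,220.00 − $488,252.78 = $584,967.22

Total interest = (PMT × n) - PV = $584,967.22


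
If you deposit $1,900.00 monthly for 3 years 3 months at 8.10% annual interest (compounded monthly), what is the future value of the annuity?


Future value of an ordinary annuity: FV = PMT × ((1 + r)^n − 1) / r
Monthly rate r = 0.081/12 = 0.00675, n = 39
FV = $1,900.00 × ((1 + 0.081/12)^39 − 1) / (0.081/12)
FV = $1,900.00 × 44.444684
FV = $84,444.90

FV = PMT × ((1+r)^n - 1)/r = $84,444.90


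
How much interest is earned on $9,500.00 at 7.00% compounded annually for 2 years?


Compound interest earned = final amount − principal.
A = P(1 + r/n)^(nt) = $9,500.00 × (1 + 0.07/1)^(1 × 2) = $10,876.55
Interest = A − P = $10,876.55 − $9,500.00 = $1,376.55

Interest = A - P = $1,376.55


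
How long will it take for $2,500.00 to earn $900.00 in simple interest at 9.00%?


Rearrange the simple interest formula for t:
I = P × r × t  ⇒  t = I / (P × r)
t = $900.00 / ($2,500.00 × 0.09)
t = 4

t = I/(P×r) = 4 years


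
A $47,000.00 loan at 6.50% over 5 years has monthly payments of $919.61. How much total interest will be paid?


Total paid over the life of the loan = PMT × n.
Total paid = $919.61 × 60 = $55,176.60
Total interest = total paid − principal = $55,176.60 − $47,000.00 = $8,176.60

Total interest = (PMT × n) - PV = $8,176.60


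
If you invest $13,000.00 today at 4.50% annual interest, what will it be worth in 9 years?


Future value formula: FV = PV × (1 + r)^t
FV = $13,000.00 × (1 + 0.045)^9
FV = $13,000.00 × 1.4860951
FV = $19,319.24

FV = PV × (1 + r)^t = $19,319.24


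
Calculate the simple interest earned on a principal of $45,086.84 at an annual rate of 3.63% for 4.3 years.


Simple interest formula: I = P × r × t
I = $45,086.84 × 0.0363 × 4.3
I = $7,037.60

I = P × r × t = $7,037.60


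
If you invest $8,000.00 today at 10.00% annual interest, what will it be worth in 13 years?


Future value formula: FV = PV × (1 + r)^t
FV = $8,000.00 × (1 + 0.1)^13
FV = $8,000.00 × 3.452271
FV = $27,618.17

FV = PV × (1 + r)^t = $27,618.17


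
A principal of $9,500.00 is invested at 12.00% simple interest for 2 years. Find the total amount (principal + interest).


Total amount formula: A = P(1 + rt) = P + P·r·t
Interest: I = P × r × t = $9,500.00 × 0.12 × 2 = $2,280.00
A = P + I = $9,500.00 + $2,280.00 = $11,780.00

A = P + I = P(1 + rt) = $11,780.00


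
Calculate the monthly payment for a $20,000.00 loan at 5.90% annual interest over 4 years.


Loan payment formula: PMT = PV × r / (1 − (1 + r)^(−n))
Monthly rate r = 0.059/12 ≈ 0.00491667, n = 48 months
Denominator: 1 − (1 + 0.059/12)^(−48) = 0.2097625
PMT = $20,000.00 × (0.059/12) / 0.2097625
PMT = $468.78 per month

PMT = PV × r / (1-(1+r)^(-n)) = $468.78/month


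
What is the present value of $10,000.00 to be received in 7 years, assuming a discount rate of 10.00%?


Present value formula: PV = FV / (1 + r)^t
PV = $10,000.00 / (1 + 0.1)^7
PV = $10,000.00 / 1.948717
PV = $5,131.58

PV = FV / (1 + r)^t = $5,131.58


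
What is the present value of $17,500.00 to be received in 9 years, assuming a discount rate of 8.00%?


Present value formula: PV = FV / (1 + r)^t
PV = $17,500.00 / (1 + 0.08)^9
PV = $17,500.00 / 1.999005
PV = $8,754.36

PV = FV / (1 + r)^t = $8,754.36


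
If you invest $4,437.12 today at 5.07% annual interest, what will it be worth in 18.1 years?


Future value formula: FV = PV × (1 + r)^t
FV = $4,437.12 × (1 + 0.0507)^18.1
FV = $4,437.12 × 2.447739
FV = $10,860.91

FV = PV × (1 + r)^t = $10,860.91


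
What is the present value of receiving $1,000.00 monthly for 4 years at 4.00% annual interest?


Present value of an ordinary annuity: PV = PMT × (1 − (1 + r)^(−n)) / r
Monthly rate r = 0.04/12 ≈ 0.00333333, n = 48
PV = $1,000.00 × (1 − (1 + 0.04/12)^(−48)) / (0.04/12)
PV = $1,000.00 × 44.288834
PV = $44,288.83

PV = PMT × (1-(1+r)^(-n))/r = $44,288.83


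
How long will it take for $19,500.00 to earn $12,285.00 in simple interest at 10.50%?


Rearrange the simple interest formula for t:
I = P × r × t  ⇒  t = I / (P × r)
t = $12,285.00 / ($19,500.00 × 0.105)
t = 6

t = I/(P×r) = 6 years


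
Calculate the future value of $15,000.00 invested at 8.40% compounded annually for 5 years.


Compound interest formula: A = P(1 + r/n)^(nt)
A = $15,000.00 × (1 + 0.084/1)^(1 × 5)
Growth factor: (1 + 0.084/1)^5 = 1.496740
A = $15,000.00 × 1.496740
A = $22,451.10

A = P(1 + r/n)^(nt) = $22,451.10


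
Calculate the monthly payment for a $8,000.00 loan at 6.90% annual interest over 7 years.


Loan payment formula: PMT = PV × r / (1 − (1 + r)^(−n))
Monthly rate r = 0.069/12 = 0.00575, n = 84 months
Denominator: 1 − (1 + 0.069/12)^(−84) = 0.382216
PMT = $8,000.00 × (0.069/12) / 0.382216
PMT = $120.35 per month

PMT = PV × r / (1-(1+r)^(-n)) = $120.35/month


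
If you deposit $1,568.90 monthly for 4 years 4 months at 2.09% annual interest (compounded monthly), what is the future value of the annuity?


Future value of an ordinary annuity: FV = PMT × ((1 + r)^n − 1) / r
Monthly rate r = 0.0209/12 ≈ 0.00174167, n = 52
FV = $1,568.90 × ((1 + 0.0209/12)^52 − 1) / (0.0209/12)
FV = $1,568.90 × 54.377943
FV = $85,313.55

FV = PMT × ((1+r)^n - 1)/r = $85,313.55


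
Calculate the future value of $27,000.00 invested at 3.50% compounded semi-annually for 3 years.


Compound interest formula: A = P(1 + r/n)^(nt)
A = $27,000.00 × (1 + 0.035/2)^(2 × 3)
Growth factor: (1 + 0.035/2)^6 = 1.1097024
A = $27,000.00 × 1.1097024
A = $29,961.96

A = P(1 + r/n)^(nt) = $29,961.96


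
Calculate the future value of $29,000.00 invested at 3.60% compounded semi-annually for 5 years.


Compound interest formula: A = P(1 + r/n)^(nt)
A = $29,000.00 × (1 + 0.036/2)^(2 × 5)
Growth factor: (1 + 0.036/2)^10 = 1.1953024
A = $29,000.00 × 1.1953024
A = $34,663.77

A = P(1 + r/n)^(nt) = $34,663.77


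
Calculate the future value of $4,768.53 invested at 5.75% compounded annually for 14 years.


Compound interest formula: A = P(1 + r/n)^(nt)
A = $4,768.53 × (1 + 0.0575/1)^(1 × 14)
Growth factor: (1 + 0.0575/1)^14 = 2.187385
A = $4,768.53 × 2.187385
A = $10,430.61

A = P(1 + r/n)^(nt) = $10,430.61


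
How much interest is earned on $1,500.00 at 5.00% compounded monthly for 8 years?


Compound interest earned = final amount − principal.
A = P(1 + r/n)^(nt) = $1,500.00 × (1 + 0.05/12)^(12 × 8) = $2,235.88
Interest = A − P = $2,235.88 − $1,500.00 = $735.88

Interest = A - P = $735.88


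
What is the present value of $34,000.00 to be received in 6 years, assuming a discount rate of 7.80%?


Present value formula: PV = FV / (1 + r)^t
PV = $34,000.00 / (1 + 0.078)^6
PV = $34,000.00 / 1.569324
PV = $21,665.38

PV = FV / (1 + r)^t = $21,665.38


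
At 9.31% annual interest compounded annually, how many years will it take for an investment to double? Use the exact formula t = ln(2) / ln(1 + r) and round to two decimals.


Doubling condition: (1 + r)^t = 2
Take ln of both sides: t × ln(1 + r) = ln(2)
t = ln(2) / ln(1 + r)
t = 0.693147 / 0.089018
t = 7.79

t = ln(2) / ln(1 + r) = 7.79 years


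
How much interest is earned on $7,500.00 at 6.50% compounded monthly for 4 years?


Compound interest earned = final amount − principal.
A = P(1 + r/n)^(nt) = $7,500.00 × (1 + 0.065/12)^(12 × 4) = $9,720.15
Interest = A − P = $9,720.15 − $7,500.00 = $2,220.15

Interest = A - P = $2,220.15


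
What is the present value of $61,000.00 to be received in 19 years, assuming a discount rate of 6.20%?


Present value formula: PV = FV / (1 + r)^t
PV = $61,000.00 / (1 + 0.062)^19
PV = $61,000.00 / 3.135926
PV = $19,451.99

PV = FV / (1 + r)^t = $19,451.99


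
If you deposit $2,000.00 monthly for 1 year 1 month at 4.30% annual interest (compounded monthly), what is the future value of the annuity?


Future value of an ordinary annuity: FV = PMT × ((1 + r)^n − 1) / r
Monthly rate r = 0.043/12 ≈ 0.00358333, n = 13
FV = $2,000.00 × ((1 + 0.043/12)^13 − 1) / (0.043/12)
FV = $2,000.00 × 13.283205
FV = $26,566.41

FV = PMT × ((1+r)^n - 1)/r = $26,566.41


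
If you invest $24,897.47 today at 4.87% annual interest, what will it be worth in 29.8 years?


Future value formula: FV = PV × (1 + r)^t
FV = $24,897.47 × (1 + 0.0487)^29.8
FV = $24,897.47 × 4.1248465
FV = $102,698.24

FV = PV × (1 + r)^t = $102,698.24


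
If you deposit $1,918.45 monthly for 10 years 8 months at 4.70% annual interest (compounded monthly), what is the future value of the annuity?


Future value of an ordinary annuity: FV = PMT × ((1 + r)^n − 1) / r
Monthly rate r = 0.047/12 ≈ 0.00391667, n = 128
FV = $1,918.45 × ((1 + 0.047/12)^128 − 1) / (0.047/12)
FV = $1,918.45 × 165.780052
FV = $318,040.74

FV = PMT × ((1+r)^n - 1)/r = $318,040.74


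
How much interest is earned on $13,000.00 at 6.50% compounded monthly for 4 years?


Compound interest earned = final amount − principal.
A = P(1 + r/n)^(nt) = $13,000.00 × (1 + 0.065/12)^(12 × 4) = $16,848.27
Interest = A − P = $16,848.27 − $13,000.00 = $3,848.27

Interest = A - P = $3,848.27


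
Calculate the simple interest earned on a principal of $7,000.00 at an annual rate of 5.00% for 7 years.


Simple interest formula: I = P × r × t
I = $7,000.00 × 0.05 × 7
I = $2,450.00

I = P × r × t = $2,450.00


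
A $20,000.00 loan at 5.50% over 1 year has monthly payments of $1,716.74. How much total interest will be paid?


Total paid over the life of the loan = PMT × n.
Total paid = $1,716.74 × 12 = $20,600.88
Total interest = total paid − principal = $20,600.88 − $20,000.00 = $600.88

Total interest = (PMT × n) - PV = $600.88


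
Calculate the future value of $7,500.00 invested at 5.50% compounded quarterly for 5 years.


Compound interest formula: A = P(1 + r/n)^(nt)
A = $7,500.00 × (1 + 0.055/4)^(4 × 5)
Growth factor: (1 + 0.055/4)^20 = 1.314067
A = $7,500.00 × 1.314067
A = $9,855.50

A = P(1 + r/n)^(nt) = $9,855.50


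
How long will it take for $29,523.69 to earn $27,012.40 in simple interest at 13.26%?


Rearrange the simple interest formula for t:
I = P × r × t  ⇒  t = I / (P × r)
t = $27,012.40 / ($29,523.69 × 0.1326)
t = 6.9

t = I/(P×r) = 6.9 years


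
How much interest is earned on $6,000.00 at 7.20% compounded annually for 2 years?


Compound interest earned = final amount − principal.
A = P(1 + r/n)^(nt) = $6,000.00 × (1 + 0.072/1)^(1 × 2) = $6,895.10
Interest = A − P = $6,895.10 − $6,000.00 = $895.10

Interest = A - P = $895.10


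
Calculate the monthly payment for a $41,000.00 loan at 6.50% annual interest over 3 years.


Loan payment formula: PMT = PV × r / (1 − (1 + r)^(−n))
Monthly rate r = 0.065/12 ≈ 0.00541667, n = 36 months
Denominator: 1 − (1 + 0.065/12)^(−36) = 0.176732
PMT = $41,000.00 × (0.065/12) / 0.176732
PMT = $1,256.61 per month

PMT = PV × r / (1-(1+r)^(-n)) = $1,256.61/month


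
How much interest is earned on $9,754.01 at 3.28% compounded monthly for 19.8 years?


Compound interest earned = final amount − principal.
A = P(1 + r/n)^(nt) = $9,754.01 × (1 + 0.0328/12)^(12 × 19.8) = $18,657.21
Interest = A − P = $18,657.21 − $9,754.01 = $8,903.20

Interest = A - P = $8,903.20


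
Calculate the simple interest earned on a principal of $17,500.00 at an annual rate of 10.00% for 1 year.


Simple interest formula: I = P × r × t
I = $17,500.00 × 0.1 × 1
I = $1,750.00

I = P × r × t = $1,750.00


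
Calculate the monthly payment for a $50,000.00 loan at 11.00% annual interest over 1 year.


Loan payment formula: PMT = PV × r / (1 − (1 + r)^(−n))
Monthly rate r = 0.11/12 ≈ 0.00916667, n = 12 months
Denominator: 1 − (1 + 0.11/12)^(−12) = 0.103717
PMT = $50,000.00 × (0.11/12) / 0.103717
PMT = $4,419.08 per month

PMT = PV × r / (1-(1+r)^(-n)) = $4,419.08/month


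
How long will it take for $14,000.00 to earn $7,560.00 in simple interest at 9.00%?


Rearrange the simple interest formula for t:
I = P × r × t  ⇒  t = I / (P × r)
t = $7,560.00 / ($14,000.00 × 0.09)
t = 6

t = I/(P×r) = 6 years


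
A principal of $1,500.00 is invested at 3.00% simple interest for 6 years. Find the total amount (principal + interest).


Total amount formula: A = P(1 + rt) = P + P·r·t
Interest: I = P × r × t = $1,500.00 × 0.03 × 6 = $270.00
A = P + I = $1,500.00 + $270.00 = $1,770.00

A = P + I = P(1 + rt) = $1,770.00


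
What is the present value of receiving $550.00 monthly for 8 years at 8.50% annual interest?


Present value of an ordinary annuity: PV = PMT × (1 − (1 + r)^(−n)) / r
Monthly rate r = 0.085/12 ≈ 0.00708333, n = 96
PV = $550.00 × (1 − (1 + 0.085/12)^(−96)) / (0.085/12)
PV = $550.00 × 69.482425
PV = $38,215.33

PV = PMT × (1-(1+r)^(-n))/r = $38,215.33


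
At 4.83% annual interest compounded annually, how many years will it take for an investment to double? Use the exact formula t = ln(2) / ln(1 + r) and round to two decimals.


Doubling condition: (1 + r)^t = 2
Take ln of both sides: t × ln(1 + r) = ln(2)
t = ln(2) / ln(1 + r)
t = 0.693147 / 0.047170
t = 14.69

t = ln(2) / ln(1 + r) = 14.69 years


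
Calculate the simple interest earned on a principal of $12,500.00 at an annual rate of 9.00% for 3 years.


Simple interest formula: I = P × r × t
I = $12,500.00 × 0.09 × 3
I = $3,375.00

I = P × r × t = $3,375.00


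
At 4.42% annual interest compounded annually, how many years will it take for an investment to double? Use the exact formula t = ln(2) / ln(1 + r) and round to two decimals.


Doubling condition: (1 + r)^t = 2
Take ln of both sides: t × ln(1 + r) = ln(2)
t = ln(2) / ln(1 + r)
t = 0.693147 / 0.043251
t = 16.03

t = ln(2) / ln(1 + r) = 16.03 years


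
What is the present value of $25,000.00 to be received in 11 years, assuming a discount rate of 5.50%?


Present value formula: PV = FV / (1 + r)^t
PV = $25,000.00 / (1 + 0.055)^11
PV = $25,000.00 / 1.8020924
PV = $13,872.76

PV = FV / (1 + r)^t = $13,872.76


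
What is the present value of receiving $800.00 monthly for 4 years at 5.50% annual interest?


Present value of an ordinary annuity: PV = PMT × (1 − (1 + r)^(−n)) / r
Monthly rate r = 0.055/12 ≈ 0.00458333, n = 48
PV = $800.00 × (1 − (1 + 0.055/12)^(−48)) / (0.055/12)
PV = $800.00 × 42.998777
PV = $34,399.02

PV = PMT × (1-(1+r)^(-n))/r = $34,399.02


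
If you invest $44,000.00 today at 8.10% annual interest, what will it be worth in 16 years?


Future value formula: FV = PV × (1 + r)^t
FV = $44,000.00 × (1 + 0.081)^16
FV = $44,000.00 × 3.4770513
FV = $152,990.26

FV = PV × (1 + r)^t = $152,990.26


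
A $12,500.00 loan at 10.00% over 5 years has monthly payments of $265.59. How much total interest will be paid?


Total paid over the life of the loan = PMT × n.
Total paid = $265.59 × 60 = $15,935.40
Total interest = total paid − principal = $15,935.40 − $12,500.00 = $3,435.40

Total interest = (PMT × n) - PV = $3,435.40


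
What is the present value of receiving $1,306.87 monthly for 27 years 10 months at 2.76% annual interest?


Present value of an ordinary annuity: PV = PMT × (1 − (1 + r)^(−n)) / r
Monthly rate r = 0.0276/12 = 0.0023, n = 334
PV = $1,306.87 × (1 − (1 + 0.0276/12)^(−334)) / (0.0276/12)
PV = $1,306.87 × 232.931925
PV = $304,411.74

PV = PMT × (1-(1+r)^(-n))/r = $304,411.74


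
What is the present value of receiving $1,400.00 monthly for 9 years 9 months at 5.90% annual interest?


Present value of an ordinary annuity: PV = PMT × (1 − (1 + r)^(−n)) / r
Monthly rate r = 0.059/12 ≈ 0.00491667, n = 117
PV = $1,400.00 × (1 − (1 + 0.059/12)^(−117)) / (0.059/12)
PV = $1,400.00 × 88.808598
PV = $124,332.04

PV = PMT × (1-(1+r)^(-n))/r = $124,332.04


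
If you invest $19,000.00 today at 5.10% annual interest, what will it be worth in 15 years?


Future value formula: FV = PV × (1 + r)^t
FV = $19,000.00 × (1 + 0.051)^15
FV = $19,000.00 × 2.108826
FV = $40,067.69

FV = PV × (1 + r)^t = $40,067.69


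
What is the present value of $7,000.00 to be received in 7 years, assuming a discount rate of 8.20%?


Present value formula: PV = FV / (1 + r)^t
PV = $7,000.00 / (1 + 0.082)^7
PV = $7,000.00 / 1.736164
PV = $4,031.88

PV = FV / (1 + r)^t = $4,031.88


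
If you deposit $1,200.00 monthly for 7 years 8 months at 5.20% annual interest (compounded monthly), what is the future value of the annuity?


Future value of an ordinary annuity: FV = PMT × ((1 + r)^n − 1) / r
Monthly rate r = 0.052/12 ≈ 0.00433333, n = 92
FV = $1,200.00 × ((1 + 0.052/12)^92 − 1) / (0.052/12)
FV = $1,200.00 × 112.743299
FV = $135,291.96

FV = PMT × ((1+r)^n - 1)/r = $135,291.96


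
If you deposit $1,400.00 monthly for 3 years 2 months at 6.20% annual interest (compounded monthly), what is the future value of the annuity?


Future value of an ordinary annuity: FV = PMT × ((1 + r)^n − 1) / r
Monthly rate r = 0.062/12 ≈ 0.00516667, n = 38
FV = $1,400.00 × ((1 + 0.062/12)^38 − 1) / (0.062/12)
FV = $1,400.00 × 41.867910
FV = $58,615.07

FV = PMT × ((1+r)^n - 1)/r = $58,615.07


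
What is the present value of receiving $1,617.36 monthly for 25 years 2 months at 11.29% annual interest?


Present value of an ordinary annuity: PV = PMT × (1 − (1 + r)^(−n)) / r
Monthly rate r = 0.1129/12 ≈ 0.00940833, n = 302
PV = $1,617.36 × (1 − (1 + 0.1129/12)^(−302)) / (0.1129/12)
PV = $1,617.36 × 100.004004
PV = $161,742.48

PV = PMT × (1-(1+r)^(-n))/r = $161,742.48


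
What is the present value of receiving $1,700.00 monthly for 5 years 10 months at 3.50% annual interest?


Present value of an ordinary annuity: PV = PMT × (1 − (1 + r)^(−n)) / r
Monthly rate r = 0.035/12 ≈ 0.00291667, n = 70
PV = $1,700.00 × (1 − (1 + 0.035/12)^(−70)) / (0.035/12)
PV = $1,700.00 × 63.233556
PV = $107,497.05

PV = PMT × (1-(1+r)^(-n))/r = $107,497.05


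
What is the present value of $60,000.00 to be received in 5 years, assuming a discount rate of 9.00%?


Present value formula: PV = FV / (1 + r)^t
PV = $60,000.00 / (1 + 0.09)^5
PV = $60,000.00 / 1.538624
PV = $38,995.88

PV = FV / (1 + r)^t = $38,995.88


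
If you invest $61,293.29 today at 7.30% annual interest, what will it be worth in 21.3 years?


Future value formula: FV = PV × (1 + r)^t
FV = $61,293.29 × (1 + 0.073)^21.3
FV = $61,293.29 × 4.4851201
FV = $274,907.77

FV = PV × (1 + r)^t = $274,907.77


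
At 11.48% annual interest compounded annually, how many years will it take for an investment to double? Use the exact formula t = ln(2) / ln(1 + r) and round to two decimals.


Doubling condition: (1 + r)^t = 2
Take ln of both sides: t × ln(1 + r) = ln(2)
t = ln(2) / ln(1 + r)
t = 0.693147 / 0.108675
t = 6.38

t = ln(2) / ln(1 + r) = 6.38 years


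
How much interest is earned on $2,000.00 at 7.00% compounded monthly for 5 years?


Compound interest earned = final amount − principal.
A = P(1 + r/n)^(nt) = $2,000.00 × (1 + 0.07/12)^(12 × 5) = $2,835.25
Interest = A − P = $2,835.25 − $2,000.00 = $835.25

Interest = A - P = $835.25


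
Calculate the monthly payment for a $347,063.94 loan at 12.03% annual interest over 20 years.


Loan payment formula: PMT = PV × r / (1 − (1 + r)^(−n))
Monthly rate r = 0.1203/12 = 0.010025, n = 240 months
Denominator: 1 − (1 + 0.1203/12)^(−240) = 0.908738
PMT = $347,063.94 × (0.1203/12) / 0.908738
PMT = $3,828.73 per month

PMT = PV × r / (1-(1+r)^(-n)) = $3,828.73/month


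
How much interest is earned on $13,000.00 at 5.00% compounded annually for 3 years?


Compound interest earned = final amount − principal.
A = P(1 + r/n)^(nt) = $13,000.00 × (1 + 0.05/1)^(1 × 3) = $15,049.13
Interest = A − P = $15,049.13 − $13,000.00 = $2,049.13

Interest = A - P = $2,049.13


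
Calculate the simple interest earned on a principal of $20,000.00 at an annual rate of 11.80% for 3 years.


Simple interest formula: I = P × r × t
I = $20,000.00 × 0.118 × 3
I = $7,080.00

I = P × r × t = $7,080.00


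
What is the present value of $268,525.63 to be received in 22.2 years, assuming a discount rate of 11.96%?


Present value formula: PV = FV / (1 + r)^t
PV = $268,525.63 / (1 + 0.1196)^22.2
PV = $268,525.63 / 12.279937
PV = $21,867.02

PV = FV / (1 + r)^t = $21,867.02


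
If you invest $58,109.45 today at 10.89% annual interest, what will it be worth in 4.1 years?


Future value formula: FV = PV × (1 + r)^t
FV = $58,109.45 × (1 + 0.1089)^4.1
FV = $58,109.45 × 1.5277728
FV = $88,778.04

FV = PV × (1 + r)^t = $88,778.04


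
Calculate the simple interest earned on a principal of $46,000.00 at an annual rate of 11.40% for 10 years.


Simple interest formula: I = P × r × t
I = $46,000.00 × 0.114 × 10
I = $52,440.00

I = P × r × t = $52,440.00


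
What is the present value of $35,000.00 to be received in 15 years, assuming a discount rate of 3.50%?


Present value formula: PV = FV / (1 + r)^t
PV = $35,000.00 / (1 + 0.035)^15
PV = $35,000.00 / 1.675349
PV = $20,891.17

PV = FV / (1 + r)^t = $20,891.17


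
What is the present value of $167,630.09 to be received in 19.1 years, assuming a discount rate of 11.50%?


Present value formula: PV = FV / (1 + r)^t
PV = $167,630.09 / (1 + 0.115)^19.1
PV = $167,630.09 / 7.997421
PV = $20,960.52

PV = FV / (1 + r)^t = $20,960.52


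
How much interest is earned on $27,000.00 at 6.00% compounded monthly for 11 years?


Compound interest earned = final amount − principal.
A = P(1 + r/n)^(nt) = $27,000.00 × (1 + 0.06/12)^(12 × 11) = $52,153.55
Interest = A − P = $52,153.55 − $27,000.00 = $25,153.55

Interest = A - P = $25,153.55


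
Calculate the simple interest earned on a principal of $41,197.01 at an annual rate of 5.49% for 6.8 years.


Simple interest formula: I = P × r × t
I = $41,197.01 × 0.0549 × 6.8
I = $15,379.67

I = P × r × t = $15,379.67


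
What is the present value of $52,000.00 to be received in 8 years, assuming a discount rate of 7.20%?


Present value formula: PV = FV / (1 + r)^t
PV = $52,000.00 / (1 + 0.072)^8
PV = $52,000.00 / 1.7440474
PV = $29,815.70

PV = FV / (1 + r)^t = $29,815.70


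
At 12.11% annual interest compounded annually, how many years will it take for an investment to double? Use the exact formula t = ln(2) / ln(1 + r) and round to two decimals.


Doubling condition: (1 + r)^t = 2
Take ln of both sides: t × ln(1 + r) = ln(2)
t = ln(2) / ln(1 + r)
t = 0.693147 / 0.114310
t = 6.06

t = ln(2) / ln(1 + r) = 6.06 years


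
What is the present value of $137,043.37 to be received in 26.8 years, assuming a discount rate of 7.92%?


Present value formula: PV = FV / (1 + r)^t
PV = $137,043.37 / (1 + 0.0792)^26.8
PV = $137,043.37 / 7.711376
PV = $17,771.58

PV = FV / (1 + r)^t = $17,771.58


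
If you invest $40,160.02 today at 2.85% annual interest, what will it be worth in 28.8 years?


Future value formula: FV = PV × (1 + r)^t
FV = $40,160.02 × (1 + 0.0285)^28.8
FV = $40,160.02 × 2.2463826
FV = $90,214.77

FV = PV × (1 + r)^t = $90,214.77


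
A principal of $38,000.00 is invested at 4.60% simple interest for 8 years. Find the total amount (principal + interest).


Total amount formula: A = P(1 + rt) = P + P·r·t
Interest: I = P × r × t = $38,000.00 × 0.046 × 8 = $13,984.00
A = P + I = $38,000.00 + $13,984.00 = $51,984.00

A = P + I = P(1 + rt) = $51,984.00


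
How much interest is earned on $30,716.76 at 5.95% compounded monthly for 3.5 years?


Compound interest earned = final amount − principal.
A = P(1 + r/n)^(nt) = $30,716.76 × (1 + 0.0595/12)^(12 × 3.5) = $37,808.87
Interest = A − P = $37,808.87 − $30,716.76 = $7,092.11

Interest = A - P = $7,092.11


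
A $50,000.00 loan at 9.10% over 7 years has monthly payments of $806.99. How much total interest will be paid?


Total paid over the life of the loan = PMT × n.
Total paid = $806.99 × 84 = $67,787.16
Total interest = total paid − principal = $67,787.16 − $50,000.00 = $17,787.16

Total interest = (PMT × n) - PV = $17,787.16


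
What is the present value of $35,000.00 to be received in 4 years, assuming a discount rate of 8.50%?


Present value formula: PV = FV / (1 + r)^t
PV = $35,000.00 / (1 + 0.085)^4
PV = $35,000.00 / 1.3858587
PV = $25,255.10

PV = FV / (1 + r)^t = $25,255.10


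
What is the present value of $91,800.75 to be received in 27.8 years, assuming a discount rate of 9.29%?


Present value formula: PV = FV / (1 + r)^t
PV = $91,800.75 / (1 + 0.0929)^27.8
PV = $91,800.75 / 11.817778
PV = $7,768.02

PV = FV / (1 + r)^t = $7,768.02


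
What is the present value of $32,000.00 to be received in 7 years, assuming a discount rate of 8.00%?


Present value formula: PV = FV / (1 + r)^t
PV = $32,000.00 / (1 + 0.08)^7
PV = $32,000.00 / 1.7138243
PV = $18,671.69

PV = FV / (1 + r)^t = $18,671.69


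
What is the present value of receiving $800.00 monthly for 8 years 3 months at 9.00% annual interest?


Present value of an ordinary annuity: PV = PMT × (1 − (1 + r)^(−n)) / r
Monthly rate r = 0.09/12 = 0.0075, n = 99
PV = $800.00 × (1 − (1 + 0.09/12)^(−99)) / (0.09/12)
PV = $800.00 × 69.700932
PV = $55,760.75

PV = PMT × (1-(1+r)^(-n))/r = $55,760.75


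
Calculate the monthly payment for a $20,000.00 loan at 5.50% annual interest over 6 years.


Loan payment formula: PMT = PV × r / (1 − (1 + r)^(−n))
Monthly rate r = 0.055/12 ≈ 0.00458333, n = 72 months
Denominator: 1 − (1 + 0.055/12)^(−72) = 0.280534
PMT = $20,000.00 × (0.055/12) / 0.280534
PMT = $326.76 per month

PMT = PV × r / (1-(1+r)^(-n)) = $326.76/month


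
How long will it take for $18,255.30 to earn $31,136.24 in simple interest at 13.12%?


Rearrange the simple interest formula for t:
I = P × r × t  ⇒  t = I / (P × r)
t = $31,136.24 / ($18,255.30 × 0.1312)
t = 13

t = I/(P×r) = 13 years


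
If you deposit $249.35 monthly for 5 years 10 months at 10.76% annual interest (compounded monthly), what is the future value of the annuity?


Future value of an ordinary annuity: FV = PMT × ((1 + r)^n − 1) / r
Monthly rate r = 0.1076/12 ≈ 0.00896667, n = 70
FV = $249.35 × ((1 + 0.1076/12)^70 − 1) / (0.1076/12)
FV = $249.35 × 96.803182
FV = $24,137.87

FV = PMT × ((1+r)^n - 1)/r = $24,137.87


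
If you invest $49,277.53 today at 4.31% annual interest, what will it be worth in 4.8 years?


Future value formula: FV = PV × (1 + r)^t
FV = $49,277.53 × (1 + 0.0431)^4.8
FV = $49,277.53 × 1.2245162
FV = $60,341.13

FV = PV × (1 + r)^t = $60,341.13


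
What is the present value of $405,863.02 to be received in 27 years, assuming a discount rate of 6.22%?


Present value formula: PV = FV / (1 + r)^t
PV = $405,863.02 / (1 + 0.0622)^27
PV = $405,863.02 / 5.0999982
PV = $79,581.01

PV = FV / (1 + r)^t = $79,581.01


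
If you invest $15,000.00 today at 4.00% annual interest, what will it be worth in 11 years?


Future value formula: FV = PV × (1 + r)^t
FV = $15,000.00 × (1 + 0.04)^11
FV = $15,000.00 × 1.539454
FV = $23,091.81

FV = PV × (1 + r)^t = $23,091.81


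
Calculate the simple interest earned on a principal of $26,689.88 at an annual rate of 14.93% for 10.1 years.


Simple interest formula: I = P × r × t
I = $26,689.88 × 0.1493 × 10.1
I = $40,246.47

I = P × r × t = $40,246.47


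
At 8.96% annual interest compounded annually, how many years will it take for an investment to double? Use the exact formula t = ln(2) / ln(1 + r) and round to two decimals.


Doubling condition: (1 + r)^t = 2
Take ln of both sides: t × ln(1 + r) = ln(2)
t = ln(2) / ln(1 + r)
t = 0.693147 / 0.085811
t = 8.08

t = ln(2) / ln(1 + r) = 8.08 years


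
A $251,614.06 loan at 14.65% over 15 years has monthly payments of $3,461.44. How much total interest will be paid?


Total paid over the life of the loan = PMT × n.
Total paid = $3,461.44 × 180 = $623,059.20
Total interest = total paid − principal = $623,059.20 − $251,614.06 = $371,445.14

Total interest = (PMT × n) - PV = $371,445.14


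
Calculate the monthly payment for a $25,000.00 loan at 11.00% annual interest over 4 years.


Loan payment formula: PMT = PV × r / (1 − (1 + r)^(−n))
Monthly rate r = 0.11/12 ≈ 0.00916667, n = 48 months
Denominator: 1 − (1 + 0.11/12)^(−48) = 0.354671
PMT = $25,000.00 × (0.11/12) / 0.354671
PMT = $646.14 per month

PMT = PV × r / (1-(1+r)^(-n)) = $646.14/month


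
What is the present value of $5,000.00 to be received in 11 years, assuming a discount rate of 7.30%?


Present value formula: PV = FV / (1 + r)^t
PV = $5,000.00 / (1 + 0.073)^11
PV = $5,000.00 / 2.170686
PV = $2,303.42

PV = FV / (1 + r)^t = $2,303.42


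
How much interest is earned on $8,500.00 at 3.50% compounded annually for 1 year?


Compound interest earned = final amount − principal.
A = P(1 + r/n)^(nt) = $8,500.00 × (1 + 0.035/1)^(1 × 1) = $8,797.50
Interest = A − P = $8,797.50 − $8,500.00 = $297.50

Interest = A - P = $297.50


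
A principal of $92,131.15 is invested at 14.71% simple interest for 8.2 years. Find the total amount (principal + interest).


Total amount formula: A = P(1 + rt) = P + P·r·t
Interest: I = P × r × t = $92,131.15 × 0.1471 × 8.2 = $111,130.44
A = P + I = $92,131.15 + $111,130.44 = $203,261.59

A = P + I = P(1 + rt) = $203,261.59


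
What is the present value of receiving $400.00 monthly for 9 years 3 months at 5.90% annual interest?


Present value of an ordinary annuity: PV = PMT × (1 − (1 + r)^(−n)) / r
Monthly rate r = 0.059/12 ≈ 0.00491667, n = 111
PV = $400.00 × (1 − (1 + 0.059/12)^(−111)) / (0.059/12)
PV = $400.00 × 85.386631
PV = $34,154.65

PV = PMT × (1-(1+r)^(-n))/r = $34,154.65


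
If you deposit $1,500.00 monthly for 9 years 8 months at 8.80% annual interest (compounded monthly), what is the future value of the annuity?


Future value of an ordinary annuity: FV = PMT × ((1 + r)^n − 1) / r
Monthly rate r = 0.088/12 ≈ 0.00733333, n = 116
FV = $1,500.00 × ((1 + 0.088/12)^116 − 1) / (0.088/12)
FV = $1,500.00 × 181.902467
FV = $272,853.70

FV = PMT × ((1+r)^n - 1)/r = $272,853.70


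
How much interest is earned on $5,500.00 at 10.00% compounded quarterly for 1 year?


Compound interest earned = final amount − principal.
A = P(1 + r/n)^(nt) = $5,500.00 × (1 + 0.1/4)^(4 × 1) = $6,070.97
Interest = A − P = $6,070.97 − $5,500.00 = $570.97

Interest = A - P = $570.97


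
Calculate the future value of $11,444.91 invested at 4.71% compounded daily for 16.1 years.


Compound interest formula: A = P(1 + r/n)^(nt)
A = $11,444.91 × (1 + 0.0471/365)^(365 × 16.1)
Growth factor: (1 + 0.0471/365)^5876.5 = 2.134561
A = $11,444.91 × 2.134561
A = $24,429.86

A = P(1 + r/n)^(nt) = $24,429.86


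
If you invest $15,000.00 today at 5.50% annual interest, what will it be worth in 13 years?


Future value formula: FV = PV × (1 + r)^t
FV = $15,000.00 × (1 + 0.055)^13
FV = $15,000.00 × 2.005774
FV = $30,086.61

FV = PV × (1 + r)^t = $30,086.61


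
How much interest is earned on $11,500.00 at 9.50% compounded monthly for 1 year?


Compound interest earned = final amount − principal.
A = P(1 + r/n)^(nt) = $11,500.00 × (1 + 0.095/12)^(12 × 1) = $12,641.35
Interest = A − P = $12,641.35 − $11,500.00 = $1,141.35

Interest = A - P = $1,141.35


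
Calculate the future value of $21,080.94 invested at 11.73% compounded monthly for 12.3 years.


Compound interest formula: A = P(1 + r/n)^(nt)
A = $21,080.94 × (1 + 0.1173/12)^(12 × 12.3)
Growth factor: (1 + 0.1173/12)^147.6 = 4.202939
A = $21,080.94 × 4.202939
A = $88,601.90

A = P(1 + r/n)^(nt) = $88,601.90


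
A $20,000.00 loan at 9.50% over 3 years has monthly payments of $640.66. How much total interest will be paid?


Total paid over the life of the loan = PMT × n.
Total paid = $640.66 × 36 = $23,063.76
Total interest = total paid − principal = $23,063.76 − $20,000.00 = $3,063.76

Total interest = (PMT × n) - PV = $3,063.76


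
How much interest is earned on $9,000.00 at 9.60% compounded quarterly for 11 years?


Compound interest earned = final amount − principal.
A = P(1 + r/n)^(nt) = $9,000.00 × (1 + 0.096/4)^(4 × 11) = $25,552.92
Interest = A − P = $25,552.92 − $9,000.00 = $16,552.92

Interest = A - P = $16,552.92


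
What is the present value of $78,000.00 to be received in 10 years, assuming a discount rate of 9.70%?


Present value formula: PV = FV / (1 + r)^t
PV = $78,000.00 / (1 + 0.097)^10
PV = $78,000.00 / 2.523866
PV = $30,904.97

PV = FV / (1 + r)^t = $30,904.97


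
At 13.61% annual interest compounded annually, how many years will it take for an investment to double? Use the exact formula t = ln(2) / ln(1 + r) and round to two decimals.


Doubling condition: (1 + r)^t = 2
Take ln of both sides: t × ln(1 + r) = ln(2)
t = ln(2) / ln(1 + r)
t = 0.693147 / 0.127601
t = 5.43

t = ln(2) / ln(1 + r) = 5.43 years


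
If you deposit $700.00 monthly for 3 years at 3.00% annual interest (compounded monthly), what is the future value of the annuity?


Future value of an ordinary annuity: FV = PMT × ((1 + r)^n − 1) / r
Monthly rate r = 0.03/12 = 0.0025, n = 36
FV = $700.00 × ((1 + 0.03/12)^36 − 1) / (0.03/12)
FV = $700.00 × 37.620560
FV = $26,334.39

FV = PMT × ((1+r)^n - 1)/r = $26,334.39


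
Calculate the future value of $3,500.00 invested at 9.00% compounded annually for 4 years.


Compound interest formula: A = P(1 + r/n)^(nt)
A = $3,500.00 × (1 + 0.09/1)^(1 × 4)
Growth factor: (1 + 0.09/1)^4 = 1.411582
A = $3,500.00 × 1.411582
A = $4,940.54

A = P(1 + r/n)^(nt) = $4,940.54


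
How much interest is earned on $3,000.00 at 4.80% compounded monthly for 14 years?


Compound interest earned = final amount − principal.
A = P(1 + r/n)^(nt) = $3,000.00 × (1 + 0.048/12)^(12 × 14) = $5,866.58
Interest = A − P = $5,866.58 − $3,000.00 = $2,866.58

Interest = A - P = $2,866.58


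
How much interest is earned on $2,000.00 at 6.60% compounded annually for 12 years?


Compound interest earned = final amount − principal.
A = P(1 + r/n)^(nt) = $2,000.00 × (1 + 0.066/1)^(1 × 12) = $4,306.42
Interest = A − P = $4,306.42 − $2,000.00 = $2,306.42

Interest = A - P = $2,306.42


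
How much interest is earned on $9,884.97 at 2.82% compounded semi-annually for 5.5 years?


Compound interest earned = final amount − principal.
A = P(1 + r/n)^(nt) = $9,884.97 × (1 + 0.0282/2)^(2 × 5.5) = $11,530.92
Interest = A − P = $11,530.92 − $9,884.97 = $1,645.95

Interest = A - P = $1,645.95


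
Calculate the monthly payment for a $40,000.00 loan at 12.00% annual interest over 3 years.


Loan payment formula: PMT = PV × r / (1 − (1 + r)^(−n))
Monthly rate r = 0.12/12 = 0.01, n = 36 months
Denominator: 1 − (1 + 0.12/12)^(−36) = 0.301075
PMT = $40,000.00 × (0.12/12) / 0.301075
PMT = $1,328.57 per month

PMT = PV × r / (1-(1+r)^(-n)) = $1,328.57/month


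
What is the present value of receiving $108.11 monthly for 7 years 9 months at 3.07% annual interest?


Present value of an ordinary annuity: PV = PMT × (1 − (1 + r)^(−n)) / r
Monthly rate r = 0.0307/12 ≈ 0.00255833, n = 93
PV = $108.11 × (1 − (1 + 0.0307/12)^(−93)) / (0.0307/12)
PV = $108.11 × 82.670486
PV = $8,937.51

PV = PMT × (1-(1+r)^(-n))/r = $8,937.51


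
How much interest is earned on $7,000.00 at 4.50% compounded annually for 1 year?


Compound interest earned = final amount − principal.
A = P(1 + r/n)^(nt) = $7,000.00 × (1 + 0.045/1)^(1 × 1) = $7,315.00
Interest = A − P = $7,315.00 − $7,000.00 = $315.00

Interest = A - P = $315.00


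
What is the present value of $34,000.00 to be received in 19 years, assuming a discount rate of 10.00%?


Present value formula: PV = FV / (1 + r)^t
PV = $34,000.00 / (1 + 0.1)^19
PV = $34,000.00 / 6.115909
PV = $5,559.27

PV = FV / (1 + r)^t = $5,559.27


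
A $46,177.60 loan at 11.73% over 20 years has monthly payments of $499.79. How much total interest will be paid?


Total paid over the life of the loan = PMT × n.
Total paid = $499.79 × 240 = $119,949.60
Total interest = total paid − principal = $119,949.60 − $46,177.60 = $73,772.00

Total interest = (PMT × n) - PV = $73,772.00


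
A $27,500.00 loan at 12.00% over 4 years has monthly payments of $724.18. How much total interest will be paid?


Total paid over the life of the loan = PMT × n.
Total paid = $724.18 × 48 = $34,760.64
Total interest = total paid − principal = $34,760.64 − $27,500.00 = $7,260.64

Total interest = (PMT × n) - PV = $7,260.64


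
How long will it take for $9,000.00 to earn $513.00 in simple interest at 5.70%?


Rearrange the simple interest formula for t:
I = P × r × t  ⇒  t = I / (P × r)
t = $513.00 / ($9,000.00 × 0.057)
t = 1

t = I/(P×r) = 1 year


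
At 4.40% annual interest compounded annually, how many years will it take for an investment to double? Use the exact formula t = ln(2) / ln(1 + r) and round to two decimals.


Doubling condition: (1 + r)^t = 2
Take ln of both sides: t × ln(1 + r) = ln(2)
t = ln(2) / ln(1 + r)
t = 0.693147 / 0.043059
t = 16.10

t = ln(2) / ln(1 + r) = 16.10 years


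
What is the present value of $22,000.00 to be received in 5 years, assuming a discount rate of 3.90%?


Present value formula: PV = FV / (1 + r)^t
PV = $22,000.00 / (1 + 0.039)^5
PV = $22,000.00 / 1.210815
PV = $18,169.58

PV = FV / (1 + r)^t = $18,169.58


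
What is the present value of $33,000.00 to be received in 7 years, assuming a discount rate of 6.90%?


Present value formula: PV = FV / (1 + r)^t
PV = $33,000.00 / (1 + 0.069)^7
PV = $33,000.00 / 1.595306
PV = $20,685.69

PV = FV / (1 + r)^t = $20,685.69


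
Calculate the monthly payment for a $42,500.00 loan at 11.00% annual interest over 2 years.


Loan payment formula: PMT = PV × r / (1 − (1 + r)^(−n))
Monthly rate r = 0.11/12 ≈ 0.00916667, n = 24 months
Denominator: 1 − (1 + 0.11/12)^(−24) = 0.196677
PMT = $42,500.00 × (0.11/12) / 0.196677
PMT = $1,980.83 per month

PMT = PV × r / (1-(1+r)^(-n)) = $1,980.83/month
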